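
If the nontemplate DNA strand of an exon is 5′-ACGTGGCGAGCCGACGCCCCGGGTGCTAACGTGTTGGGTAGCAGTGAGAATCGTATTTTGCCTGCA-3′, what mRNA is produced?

5′-ACGUGGCGAGCCGACGCCCCGGGUGCUAACGUGUUGGGUAGCAGUGAGAAUCGUAUUUUGCCUGCA-3′

The mRNA is synthesized from the template strand, so it matches the coding strand with T replaced by U.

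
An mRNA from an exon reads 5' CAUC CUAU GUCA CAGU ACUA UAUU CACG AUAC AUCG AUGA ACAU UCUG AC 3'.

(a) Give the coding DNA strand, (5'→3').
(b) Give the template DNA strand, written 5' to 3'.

(a) 5′-CATCCTATGTCACAGTACTATATTCACGATACATCGATGAACATTCTGAC-3′
(b) 5'-GTCAGAATGTTCATCGATGTATCGTGAATATAGTACTGTGACATAGGATG-3'

(a) The coding strand matches the mRNA with U→T.
(b) The template strand is the reverse complement of the coding strand.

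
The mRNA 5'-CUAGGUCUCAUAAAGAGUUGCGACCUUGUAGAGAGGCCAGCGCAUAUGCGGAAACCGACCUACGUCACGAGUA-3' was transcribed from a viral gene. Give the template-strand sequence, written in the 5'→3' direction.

Replace U with T to get the coding DNA strand: CTAGGTCTCATAAAGAGTTGCGACCTTGTAGAGAGGCCAGCGCATATGCGGAAACCGACCTACGTCACGAGTA. The template strand is its reverse complement (complement GATCCAGAGTATTTCTCAACGCTGGAACATCTCTCCGGTCGCGTATACGCCTTTGGCTGGATGCAGTGCTCAT, then reverse).

5'-TACTCGTGACGTAGGTCGGTTTCCGCATATGCGCTGGCCTCTCTACAAGGTCGCAACTCTTTATGAGACCTAG-3'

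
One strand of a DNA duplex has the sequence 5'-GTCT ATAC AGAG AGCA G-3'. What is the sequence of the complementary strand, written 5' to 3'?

5′-CTGCTCTCTGTATAGAC-3′

Pairing A↔T and G↔C gives CAGATATGTCTCTCGTC, running 3'→5'. Reverse for the 5'→3' convention.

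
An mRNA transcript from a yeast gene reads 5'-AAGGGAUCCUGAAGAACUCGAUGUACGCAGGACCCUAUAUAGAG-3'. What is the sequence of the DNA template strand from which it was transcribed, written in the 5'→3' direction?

Replace U with T to get the coding DNA strand: AAGGGATCCTGAAGAACTCGATGTACGCAGGACCCTATATAGAG. The template strand is its reverse complement (complement TTCCCTAGGACTTCTTGAGCTACATGCGTCCTGGGATATATCTC, then reverse).

5′-CTCTATATAGGGTCCTGCGTACATCGAGTTCTTCAGGATCCCTT-3′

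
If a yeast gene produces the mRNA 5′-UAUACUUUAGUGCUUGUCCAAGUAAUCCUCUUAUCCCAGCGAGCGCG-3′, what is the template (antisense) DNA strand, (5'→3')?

Replace U with T to get the coding DNA strand: TATACTTTAGTGCTTGTCCAAGTAATCCTCTTATCCCAGCGAGCGCG. The template strand is its reverse complement (complement ATATGAAATCACGAACAGGTTCATTAGGAGAATAGGGTCGCTCGCGC, then reverse).

5'-CGCGCTCGCTGGGATAAGAGGATTACTTGGACAAGCACTAAAGTATA-3'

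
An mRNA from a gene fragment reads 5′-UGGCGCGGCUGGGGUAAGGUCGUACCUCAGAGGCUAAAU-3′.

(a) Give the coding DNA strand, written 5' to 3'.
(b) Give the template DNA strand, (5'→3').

(a) The coding strand matches the mRNA with U→T.
(b) The template strand is the reverse complement of the coding strand.

(a) 5'-TGGCGCGGCTGGGGTAAGGTCGTACCTCAGAGGCTAAAT-3'
(b) 5'-ATTTAGCCTCTGAGGTACGACCTTACCCCAGCCGCGCCA-3'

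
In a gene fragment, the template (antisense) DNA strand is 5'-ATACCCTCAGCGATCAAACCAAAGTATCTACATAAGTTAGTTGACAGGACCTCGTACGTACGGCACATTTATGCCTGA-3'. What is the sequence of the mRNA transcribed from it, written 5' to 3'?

The mRNA has the sequence of the coding strand (reverse complement of the template) with T→U. Reverse complement of ATACCCTCAGCGATCAAACCAAAGTATCTACATAAGTTAGTTGACAGGACCTCGTACGTACGGCACATTTATGCCTGA is TCAGGCATAAATGTGCCGTACGTACGAGGTCCTGTCAACTAACTTATGTAGATACTTTGGTTTGATCGCTGAGGGTAT; then T→U.

5′-UCAGGCAUAAAUGUGCCGUACGUACGAGGUCCUGUCAACUAACUUAUGUAGAUACUUUGGUUUGAUCGCUGAGGGUAU-3′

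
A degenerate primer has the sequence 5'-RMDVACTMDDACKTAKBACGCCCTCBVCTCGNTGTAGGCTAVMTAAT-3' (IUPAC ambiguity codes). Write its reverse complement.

5'-ATTAKBTAGCCTACANCGAGBVGAGGGCGTVMTAMGTHHKAGTBHKY-3'

Standard pairs A↔T, G↔C; ambiguity codes pair R↔Y, M↔K, B↔V, D↔H, N↔N. Complement (YKHBTGAKHHTGMATMVTGCGGGAGVBGAGCNACATCCGATBKATTA), then reverse for 5'→3'.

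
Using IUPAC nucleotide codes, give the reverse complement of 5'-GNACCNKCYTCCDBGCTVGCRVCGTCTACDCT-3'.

5'-AGHGTAGACGBYGCBAGCVHGGARGMNGGTNC-3'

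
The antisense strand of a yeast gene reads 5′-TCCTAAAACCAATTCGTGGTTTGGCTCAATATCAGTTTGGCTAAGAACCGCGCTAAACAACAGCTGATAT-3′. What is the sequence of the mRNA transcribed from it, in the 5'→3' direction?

5′-AUAUCAGCUGUUGUUUAGCGCGGUUCUUAGCCAAACUGAUAUUGAGCCAAACCACGAAUUGGUUUUAGGA-3′

RNA polymerase reads the template 3'→5' and synthesizes mRNA 5'→3' by base-pairing (A→U, T→A, G↔C). The complement of the template is AGGATTTTGGTTAAGCACCAAACCGAGTTATAGTCAAACCGATTCTTGGCGCGATTTGTTGTCGACTATA; antiparallel, so 5'→3' the coding strand is ATATCAGCTGTTGTTTAGCGCGGTTCTTAGCCAAACTGATATTGAGCCAAACCACGAATTGGTTTTAGGA. Replace T with U for the mRNA.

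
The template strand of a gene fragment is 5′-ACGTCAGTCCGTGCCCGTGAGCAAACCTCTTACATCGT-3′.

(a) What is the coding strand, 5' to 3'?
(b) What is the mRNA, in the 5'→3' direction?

(a) The coding strand is the reverse complement of the template: complement TGCAGTCAGGCACGGGCACTCGTTTGGAGAATGTAGCA, then reverse.
(b) mRNA has the coding-strand sequence with T→U.

(a) 5′-ACGATGTAAGAGGTTTGCTCACGGGCACGGACTGACGT-3′
(b) 5'-ACGAUGUAAGAGGUUUGCUCACGGGCACGGACUGACGU-3'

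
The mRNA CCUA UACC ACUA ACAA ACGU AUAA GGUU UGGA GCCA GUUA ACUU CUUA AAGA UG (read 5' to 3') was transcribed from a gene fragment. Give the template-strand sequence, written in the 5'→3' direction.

Replace U with T to get the coding DNA strand: CCTATACCACTAACAAACGTATAAGGTTTGGAGCCAGTTAACTTCTTAAAGATG. The template strand is its reverse complement (complement GGATATGGTGATTGTTTGCATATTCCAAACCTCGGTCAATTGAAGAATTTCTAC, then reverse).

5′-CATCTTTAAGAAGTTAACTGGCTCCAAACCTTATACGTTTGTTAGTGGTATAGG-3′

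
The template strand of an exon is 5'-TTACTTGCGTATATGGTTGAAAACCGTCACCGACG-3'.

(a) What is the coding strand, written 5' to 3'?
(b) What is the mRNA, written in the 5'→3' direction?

(a) 5'-CGTCGGTGACGGTTTTCAACCATATACGCAAGTAA-3'
(b) 5'-CGUCGGUGACGGUUUUCAACCAUAUACGCAAGUAA-3'

(a) The coding strand is the reverse complement of the template: complement AATGAACGCATATACCAACTTTTGGCAGTGGCTGC, then reverse.
(b) mRNA has the coding-strand sequence with T→U.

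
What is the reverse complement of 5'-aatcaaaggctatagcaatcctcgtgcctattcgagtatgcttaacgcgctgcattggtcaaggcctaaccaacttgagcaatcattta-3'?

Reading the sequence 3'→5' and pairing each base (A↔T, G↔C) gives the reverse complement directly.

5'-TAAATGATTGCTCAAGTTGGTTAGGCCTTGACCAATGCAGCGCGTTAAGCATACTCGAATAGGCACGAGGATTGCTATAGCCTTTGATT-3'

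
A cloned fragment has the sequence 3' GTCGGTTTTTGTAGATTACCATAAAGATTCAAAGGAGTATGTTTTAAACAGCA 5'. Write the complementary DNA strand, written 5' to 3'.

The strand is given 3'→5', so its complement runs 5'→3' in the same left-to-right order: pair each base A↔T, G↔C.

5'-CAGCCAAAAACATCTAATGGTATTTCTAAGTTTCCTCATACAAAATTTGTCGT-3'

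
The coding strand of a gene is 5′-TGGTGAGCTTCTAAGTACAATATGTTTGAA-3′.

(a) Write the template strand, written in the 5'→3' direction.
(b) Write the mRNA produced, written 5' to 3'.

(a) 5'-TTCAAACATATTGTACTTAGAAGCTCACCA-3'
(b) 5'-UGGUGAGCUUCUAAGUACAAUAUGUUUGAA-3'

(a) The template strand is the reverse complement of the coding strand: complement ACCACTCGAAGATTCATGTTATACAAACTT, then reverse.
(b) mRNA matches the coding strand with T→U.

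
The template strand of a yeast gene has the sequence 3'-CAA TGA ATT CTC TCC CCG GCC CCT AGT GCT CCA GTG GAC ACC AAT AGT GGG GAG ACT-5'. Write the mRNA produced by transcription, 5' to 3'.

5'-GUUACUUAAGAGAGGGGCCGGGGAUCACGAGGUCACCUGUGGUUAUCACCCCUCUGA-3'

Reading the template 3'→5' as shown, RNA polymerase pairs each base (A→U, T→A, G↔C) to build mRNA 5'→3' directly.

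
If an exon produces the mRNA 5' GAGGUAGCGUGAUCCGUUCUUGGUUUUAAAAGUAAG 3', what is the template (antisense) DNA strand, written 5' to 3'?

5'-CTTACTTTTAAAACCAAGAACGGATCACGCTACCTC-3'

Replace U with T to get the coding DNA strand: GAGGTAGCGTGATCCGTTCTTGGTTTTAAAAGTAAG. The template strand is its reverse complement (complement CTCCATCGCACTAGGCAAGAACCAAAATTTTCATTC, then reverse).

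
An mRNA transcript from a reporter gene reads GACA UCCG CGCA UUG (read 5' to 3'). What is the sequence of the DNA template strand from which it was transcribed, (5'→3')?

5'-CAATGCGCGGATGTC-3'

Replace U with T to get the coding DNA strand: GACATCCGCGCATTG. The template strand is its reverse complement (complement CTGTAGGCGCGTAAC, then reverse).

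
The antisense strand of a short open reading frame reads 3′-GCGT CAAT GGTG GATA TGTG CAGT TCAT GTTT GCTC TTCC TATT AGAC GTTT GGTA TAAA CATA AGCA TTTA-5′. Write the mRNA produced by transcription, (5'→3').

5'-CGCAGUUACCACCUAUACACGUCAAGUACAAACGAGAAGGAUAAUCUGCAAACCAUAUUUGUAUUCGUAAAU-3'

Reading the template 3'→5' as shown, RNA polymerase pairs each base (A→U, T→A, G↔C) to build mRNA 5'→3' directly.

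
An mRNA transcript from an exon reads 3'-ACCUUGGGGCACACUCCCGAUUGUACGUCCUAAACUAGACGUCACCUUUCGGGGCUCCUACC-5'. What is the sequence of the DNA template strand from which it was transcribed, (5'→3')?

Written 5'→3' the mRNA is CCAUCCUCGGGGCUUUCCACUGCAGAUCAAAUCCUGCAUGUUAGCCCUCACACGGGGUUCCA, so the coding DNA strand is CCATCCTCGGGGCTTTCCACTGCAGATCAAATCCTGCATGTTAGCCCTCACACGGGGTTCCA. The template is its reverse complement.

5′-TGGAACCCCGTGTGAGGGCTAACATGCAGGATTTGATCTGCAGTGGAAAGCCCCGAGGATGG-3′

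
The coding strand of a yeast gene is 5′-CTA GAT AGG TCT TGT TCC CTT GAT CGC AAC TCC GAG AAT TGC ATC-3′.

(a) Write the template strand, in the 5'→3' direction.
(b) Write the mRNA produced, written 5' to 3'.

(a) The template strand is the reverse complement of the coding strand: complement GATCTATCCAGAACAAGGGAACTAGCGTTGAGGCTCTTAACGTAG, then reverse.
(b) mRNA matches the coding strand with T→U.

(a) 5'-GATGCAATTCTCGGAGTTGCGATCAAGGGAACAAGACCTATCTAG-3'
(b) 5'-CUAGAUAGGUCUUGUUCCCUUGAUCGCAACUCCGAGAAUUGCAUC-3'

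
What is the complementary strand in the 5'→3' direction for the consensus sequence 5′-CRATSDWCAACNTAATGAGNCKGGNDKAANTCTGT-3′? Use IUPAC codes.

5'-ACAGANTTMHNCCMGNCTCATTANGTTGWHSATYG-3'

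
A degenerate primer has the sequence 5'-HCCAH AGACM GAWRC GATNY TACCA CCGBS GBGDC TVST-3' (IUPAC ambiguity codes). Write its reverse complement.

5'-ASBAGHCVCSVCGGTGGTARNATCGYWTCKGTCTDTGGD-3'

Standard pairs A↔T, G↔C; ambiguity codes pair R↔Y, M↔K, W↔W, S↔S, B↔V, D↔H, N↔N. Complement (DGGTDTCTGKCTWYGCTANRATGGTGGCVSCVCHGABSA), then reverse for 5'→3'.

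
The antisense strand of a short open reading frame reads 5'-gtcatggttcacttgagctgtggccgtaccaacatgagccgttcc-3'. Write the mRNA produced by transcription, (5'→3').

5'-GGAACGGCUCAUGUUGGUACGGCCACAGCUCAAGUGAACCAUGAC-3'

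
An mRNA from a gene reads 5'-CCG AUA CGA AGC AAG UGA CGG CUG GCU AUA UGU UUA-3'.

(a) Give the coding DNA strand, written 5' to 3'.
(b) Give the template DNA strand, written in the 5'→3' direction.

(a) The coding strand matches the mRNA with U→T.
(b) The template strand is the reverse complement of the coding strand.

(a) 5'-CCGATACGAAGCAAGTGACGGCTGGCTATATGTTTA-3'
(b) 5'-TAAACATATAGCCAGCCGTCACTTGCTTCGTATCGG-3'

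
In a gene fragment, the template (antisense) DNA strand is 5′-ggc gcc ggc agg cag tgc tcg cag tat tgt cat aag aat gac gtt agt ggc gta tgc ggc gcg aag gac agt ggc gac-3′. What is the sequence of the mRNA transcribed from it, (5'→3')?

RNA polymerase reads the template 3'→5' and synthesizes mRNA 5'→3' by base-pairing (A→U, T→A, G↔C). The complement of the template is CCGCGGCCGTCCGTCACGAGCGTCATAACAGTATTCTTACTGCAATCACCGCATACGCCGCGCTTCCTGTCACCGCTG; antiparallel, so 5'→3' the coding strand is GTCGCCACTGTCCTTCGCGCCGCATACGCCACTAACGTCATTCTTATGACAATACTGCGAGCACTGCCTGCCGGCGCC. Replace T with U for the mRNA.

5′-GUCGCCACUGUCCUUCGCGCCGCAUACGCCACUAACGUCAUUCUUAUGACAAUACUGCGAGCACUGCCUGCCGGCGCC-3′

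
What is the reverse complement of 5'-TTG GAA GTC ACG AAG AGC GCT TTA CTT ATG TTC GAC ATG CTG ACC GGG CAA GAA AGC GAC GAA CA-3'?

5'-TGTTCGTCGCTTTCTTGCCCGGTCAGCATGTCGAACATAAGTAAAGCGCTCTTCGTGACTTCCAA-3'

Complement each base (A↔T, G↔C): AACCTTCAGTGCTTCTCGCGAAATGAATACAAGCTGTACGACTGGCCCGTTCTTTCGCTGCTTGT. Then reverse.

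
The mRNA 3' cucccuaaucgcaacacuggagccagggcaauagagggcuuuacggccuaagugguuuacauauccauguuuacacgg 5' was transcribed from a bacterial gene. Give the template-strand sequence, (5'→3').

Written 5'→3' the mRNA is GGCACAUUUGUACCUAUACAUUUGGUGAAUCCGGCAUUUCGGGAGAUAACGGGACCGAGGUCACAACGCUAAUCCCUC, so the coding DNA strand is GGCACATTTGTACCTATACATTTGGTGAATCCGGCATTTCGGGAGATAACGGGACCGAGGTCACAACGCTAATCCCTC. The template is its reverse complement.

5'-GAGGGATTAGCGTTGTGACCTCGGTCCCGTTATCTCCCGAAATGCCGGATTCACCAAATGTATAGGTACAAATGTGCC-3'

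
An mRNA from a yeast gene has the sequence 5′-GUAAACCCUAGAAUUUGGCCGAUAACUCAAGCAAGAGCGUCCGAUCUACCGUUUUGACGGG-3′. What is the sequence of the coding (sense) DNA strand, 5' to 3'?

The coding DNA strand has the same 5'→3' sequence as the mRNA with U replaced by T.

5'-GTAAACCCTAGAATTTGGCCGATAACTCAAGCAAGAGCGTCCGATCTACCGTTTTGACGGG-3'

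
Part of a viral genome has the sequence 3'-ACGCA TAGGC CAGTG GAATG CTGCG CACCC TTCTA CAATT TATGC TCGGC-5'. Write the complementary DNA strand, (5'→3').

5'-TGCGTATCCGGTCACCTTACGACGCGTGGGAAGATGTTAAATACGAGCCG-3'

The strand is given 3'→5', so its complement runs 5'→3' in the same left-to-right order: pair each base A↔T, G↔C.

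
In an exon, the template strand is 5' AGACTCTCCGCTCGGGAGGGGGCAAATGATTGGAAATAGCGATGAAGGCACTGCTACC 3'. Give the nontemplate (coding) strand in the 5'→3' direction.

5'-GGTAGCAGTGCCTTCATCGCTATTTCCAATCATTTGCCCCCTCCCGAGCGGAGAGTCT-3'

The coding strand is complementary and antiparallel to the template: take the complement (A↔T, G↔C) and reverse.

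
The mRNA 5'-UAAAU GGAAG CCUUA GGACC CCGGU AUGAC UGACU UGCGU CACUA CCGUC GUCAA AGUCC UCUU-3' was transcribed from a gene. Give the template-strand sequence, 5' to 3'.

Replace U with T to get the coding DNA strand: TAAATGGAAGCCTTAGGACCCCGGTATGACTGACTTGCGTCACTACCGTCGTCAAAGTCCTCTT. The template strand is its reverse complement (complement ATTTACCTTCGGAATCCTGGGGCCATACTGACTGAACGCAGTGATGGCAGCAGTTTCAGGAGAA, then reverse).

5'-AAGAGGACTTTGACGACGGTAGTGACGCAAGTCAGTCATACCGGGGTCCTAAGGCTTCCATTTA-3'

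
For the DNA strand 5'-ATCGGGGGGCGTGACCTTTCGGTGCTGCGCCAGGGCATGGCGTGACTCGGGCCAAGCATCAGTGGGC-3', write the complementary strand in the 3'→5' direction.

Base-pairing A↔T, G↔C gives the complement. The complementary strand is antiparallel, so paired with a 5'→3' strand it runs 3'→5'.

3'-TAGCCCCCCGCACTGGAAAGCCACGACGCGGTCCCGTACCGCACTGAGCCCGGTTCGTAGTCACCCG-5'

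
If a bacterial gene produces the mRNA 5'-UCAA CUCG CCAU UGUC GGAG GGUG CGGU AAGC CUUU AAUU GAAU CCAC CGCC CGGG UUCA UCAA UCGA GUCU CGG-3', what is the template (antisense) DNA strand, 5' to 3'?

Replace U with T to get the coding DNA strand: TCAACTCGCCATTGTCGGAGGGTGCGGTAAGCCTTTAATTGAATCCACCGCCCGGGTTCATCAATCGAGTCTCGG. The template strand is its reverse complement (complement AGTTGAGCGGTAACAGCCTCCCACGCCATTCGGAAATTAACTTAGGTGGCGGGCCCAAGTAGTTAGCTCAGAGCC, then reverse).

5'-CCGAGACTCGATTGATGAACCCGGGCGGTGGATTCAATTAAAGGCTTACCGCACCCTCCGACAATGGCGAGTTGA-3'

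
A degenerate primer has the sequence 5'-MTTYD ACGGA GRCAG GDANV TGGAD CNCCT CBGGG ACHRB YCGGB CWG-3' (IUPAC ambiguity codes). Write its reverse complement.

Standard pairs A↔T, G↔C; ambiguity codes pair R↔Y, M↔K, W↔W, B↔V, D↔H, N↔N. Complement (KAARHTGCCTCYGTCCHTNBACCTHGNGGAGVCCCTGDYVRGCCVGWC), then reverse for 5'→3'.

5'-CWGVCCGRVYDGTCCCVGAGGNGHTCCABNTHCCTGYCTCCGTHRAAK-3'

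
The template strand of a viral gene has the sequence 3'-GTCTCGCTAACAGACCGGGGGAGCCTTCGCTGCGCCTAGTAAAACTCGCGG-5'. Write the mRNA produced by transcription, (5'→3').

5'-CAGAGCGAUUGUCUGGCCCCCUCGGAAGCGACGCGGAUCAUUUUGAGCGCC-3'

Reading the template 3'→5' as shown, RNA polymerase pairs each base (A→U, T→A, G↔C) to build mRNA 5'→3' directly.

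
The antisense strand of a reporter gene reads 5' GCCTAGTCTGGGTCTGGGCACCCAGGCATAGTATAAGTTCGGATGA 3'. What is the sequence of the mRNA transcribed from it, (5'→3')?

5'-UCAUCCGAACUUAUACUAUGCCUGGGUGCCCAGACCCAGACUAGGC-3'

The mRNA has the sequence of the coding strand (reverse complement of the template) with T→U. Reverse complement of GCCTAGTCTGGGTCTGGGCACCCAGGCATAGTATAAGTTCGGATGA is TCATCCGAACTTATACTATGCCTGGGTGCCCAGACCCAGACTAGGC; then T→U.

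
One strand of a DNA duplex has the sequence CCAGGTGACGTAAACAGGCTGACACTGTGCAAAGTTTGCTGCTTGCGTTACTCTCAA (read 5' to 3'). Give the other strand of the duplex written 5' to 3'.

5'-TTGAGAGTAACGCAAGCAGCAAACTTTGCACAGTGTCAGCCTGTTTACGTCACCTGG-3'

The complement of CCAGGTGACGTAAACAGGCTGACACTGTGCAAAGTTTGCTGCTTGCGTTACTCTCAA is GGTCCACTGCATTTGTCCGACTGTGACACGTTTCAAACGACGAACGCAATGAGAGTT (A↔T, G↔C). DNA strands are antiparallel, so the complementary strand runs 3'→5'; reversing gives the 5'→3' form.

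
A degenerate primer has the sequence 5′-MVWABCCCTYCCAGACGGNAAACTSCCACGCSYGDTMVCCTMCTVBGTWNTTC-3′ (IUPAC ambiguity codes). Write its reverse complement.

5'-GAANWACVBAGKAGGBKAHCRSGCGTGGSAGTTTNCCGTCTGGRAGGGVTWBK-3'

Standard pairs A↔T, G↔C; ambiguity codes pair Y↔R, M↔K, W↔W, S↔S, B↔V, D↔H, N↔N. Complement (KBWTVGGGARGGTCTGCCNTTTGASGGTGCGSRCHAKBGGAKGABVCAWNAAG), then reverse for 5'→3'.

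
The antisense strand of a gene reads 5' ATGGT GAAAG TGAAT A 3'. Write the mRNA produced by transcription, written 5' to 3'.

RNA polymerase reads the template 3'→5' and synthesizes mRNA 5'→3' by base-pairing (A→U, T→A, G↔C). The complement of the template is TACCACTTTCACTTAT; antiparallel, so 5'→3' the coding strand is TATTCACTTTCACCAT. Replace T with U for the mRNA.

5'-UAUUCACUUUCACCAU-3'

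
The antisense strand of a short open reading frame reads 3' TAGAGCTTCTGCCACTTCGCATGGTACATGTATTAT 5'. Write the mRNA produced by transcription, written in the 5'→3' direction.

5'-AUCUCGAAGACGGUGAAGCGUACCAUGUACAUAAUA-3'

Reading the template 3'→5' as shown, RNA polymerase pairs each base (A→U, T→A, G↔C) to build mRNA 5'→3' directly.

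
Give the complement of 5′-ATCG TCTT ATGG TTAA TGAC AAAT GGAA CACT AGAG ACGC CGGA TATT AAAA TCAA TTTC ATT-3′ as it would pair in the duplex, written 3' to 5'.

3′-TAGCAGAATACCAATTACTGTTTACCTTGTGATCTCTGCGGCCTATAATTTTAGTTAAAGTAA-5′

Base-pairing A↔T, G↔C gives the complement. The complementary strand is antiparallel, so paired with a 5'→3' strand it runs 3'→5'.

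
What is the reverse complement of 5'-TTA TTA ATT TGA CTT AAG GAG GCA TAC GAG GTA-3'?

5'-TACCTCGTATGCCTCCTTAAGTCAAATTAATAA-3'

Reading the sequence 3'→5' and pairing each base (A↔T, G↔C) gives the reverse complement directly.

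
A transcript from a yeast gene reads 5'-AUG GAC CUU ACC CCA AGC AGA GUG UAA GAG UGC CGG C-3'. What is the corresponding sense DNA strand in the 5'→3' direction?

5'-ATGGACCTTACCCCAAGCAGAGTGTAAGAGTGCCGGC-3'

The coding DNA strand has the same 5'→3' sequence as the mRNA with U replaced by T.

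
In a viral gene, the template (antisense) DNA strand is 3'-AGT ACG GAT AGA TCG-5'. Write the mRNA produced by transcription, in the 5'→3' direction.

Reading the template 3'→5' as shown, RNA polymerase pairs each base (A→U, T→A, G↔C) to build mRNA 5'→3' directly.

5'-UCAUGCCUAUCUAGC-3'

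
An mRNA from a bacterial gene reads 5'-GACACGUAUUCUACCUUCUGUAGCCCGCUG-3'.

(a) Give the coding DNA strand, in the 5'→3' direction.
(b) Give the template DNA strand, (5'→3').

(a) 5'-GACACGTATTCTACCTTCTGTAGCCCGCTG-3'
(b) 5'-CAGCGGGCTACAGAAGGTAGAATACGTGTC-3'

(a) The coding strand matches the mRNA with U→T.
(b) The template strand is the reverse complement of the coding strand.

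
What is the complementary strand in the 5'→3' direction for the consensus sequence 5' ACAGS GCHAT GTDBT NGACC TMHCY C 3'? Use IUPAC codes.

Standard pairs A↔T, G↔C; ambiguity codes pair Y↔R, M↔K, S↔S, B↔V, D↔H, N↔N. Complement (TGTCSCGDTACAHVANCTGGAKDGRG), then reverse for 5'→3'.

5′-GRGDKAGGTCNAVHACATDGCSCTGT-3′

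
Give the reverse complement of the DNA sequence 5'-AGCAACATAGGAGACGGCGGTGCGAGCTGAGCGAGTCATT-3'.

Complement each base (A↔T, G↔C): TCGTTGTATCCTCTGCCGCCACGCTCGACTCGCTCAGTAA. Then reverse.

5'-AATGACTCGCTCAGCTCGCACCGCCGTCTCCTATGTTGCT-3'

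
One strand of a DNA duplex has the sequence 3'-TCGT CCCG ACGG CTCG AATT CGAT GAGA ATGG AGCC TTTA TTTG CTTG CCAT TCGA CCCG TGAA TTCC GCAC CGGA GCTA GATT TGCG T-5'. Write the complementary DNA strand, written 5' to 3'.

The strand is given 3'→5', so its complement runs 5'→3' in the same left-to-right order: pair each base A↔T, G↔C.

5'-AGCAGGGCTGCCGAGCTTAAGCTACTCTTACCTCGGAAATAAACGAACGGTAAGCTGGGCACTTAAGGCGTGGCCTCGATCTAAACGCA-3'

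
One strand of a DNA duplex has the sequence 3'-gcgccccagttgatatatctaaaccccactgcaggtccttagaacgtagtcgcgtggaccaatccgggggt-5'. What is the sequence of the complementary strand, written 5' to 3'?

The strand is given 3'→5', so its complement runs 5'→3' in the same left-to-right order: pair each base A↔T, G↔C.

5'-CGCGGGGTCAACTATATAGATTTGGGGTGACGTCCAGGAATCTTGCATCAGCGCACCTGGTTAGGCCCCCA-3'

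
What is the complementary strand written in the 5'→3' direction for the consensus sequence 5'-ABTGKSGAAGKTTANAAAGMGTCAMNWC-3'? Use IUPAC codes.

5'-GWNKTGACKCTTTNTAAMCTTCSMCAVT-3'

Standard pairs A↔T, G↔C; ambiguity codes pair M↔K, W↔W, S↔S, B↔V, N↔N. Complement (TVACMSCTTCMAATNTTTCKCAGTKNWG), then reverse for 5'→3'.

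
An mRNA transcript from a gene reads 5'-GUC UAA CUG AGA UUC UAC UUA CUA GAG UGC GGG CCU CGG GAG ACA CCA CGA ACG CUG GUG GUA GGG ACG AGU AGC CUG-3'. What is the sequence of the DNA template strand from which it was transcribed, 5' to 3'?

5'-CAGGCTACTCGTCCCTACCACCAGCGTTCGTGGTGTCTCCCGAGGCCCGCACTCTAGTAAGTAGAATCTCAGTTAGAC-3'

Replace U with T to get the coding DNA strand: GTCTAACTGAGATTCTACTTACTAGAGTGCGGGCCTCGGGAGACACCACGAACGCTGGTGGTAGGGACGAGTAGCCTG. The template strand is its reverse complement (complement CAGATTGACTCTAAGATGAATGATCTCACGCCCGGAGCCCTCTGTGGTGCTTGCGACCACCATCCCTGCTCATCGGAC, then reverse).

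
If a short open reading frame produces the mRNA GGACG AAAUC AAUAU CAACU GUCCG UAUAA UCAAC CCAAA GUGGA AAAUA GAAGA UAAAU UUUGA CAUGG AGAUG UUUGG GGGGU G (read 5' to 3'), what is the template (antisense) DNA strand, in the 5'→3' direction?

5′-CACCCCCCAAACATCTCCATGTCAAAATTTATCTTCTATTTTCCACTTTGGGTTGATTATACGGACAGTTGATATTGATTTCGTCC-3′

Replace U with T to get the coding DNA strand: GGACGAAATCAATATCAACTGTCCGTATAATCAACCCAAAGTGGAAAATAGAAGATAAATTTTGACATGGAGATGTTTGGGGGGTG. The template strand is its reverse complement (complement CCTGCTTTAGTTATAGTTGACAGGCATATTAGTTGGGTTTCACCTTTTATCTTCTATTTAAAACTGTACCTCTACAAACCCCCCAC, then reverse).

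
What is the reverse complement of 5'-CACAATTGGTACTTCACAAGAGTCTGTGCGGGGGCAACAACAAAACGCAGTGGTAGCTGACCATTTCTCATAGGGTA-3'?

5'-TACCCTATGAGAAATGGTCAGCTACCACTGCGTTTTGTTGTTGCCCCCGCACAGACTCTTGTGAAGTACCAATTGTG-3'

Complement each base (A↔T, G↔C): GTGTTAACCATGAAGTGTTCTCAGACACGCCCCCGTTGTTGTTTTGCGTCACCATCGACTGGTAAAGAGTATCCCAT. Then reverse.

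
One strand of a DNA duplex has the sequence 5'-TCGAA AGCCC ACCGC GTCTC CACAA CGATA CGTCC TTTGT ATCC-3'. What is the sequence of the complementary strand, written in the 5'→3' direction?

5'-GGATACAAAGGACGTATCGTTGTGGAGACGCGGTGGGCTTTCGA-3'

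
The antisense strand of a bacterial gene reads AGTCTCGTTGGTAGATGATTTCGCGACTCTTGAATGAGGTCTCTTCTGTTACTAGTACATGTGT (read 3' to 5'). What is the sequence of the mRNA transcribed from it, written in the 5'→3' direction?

Reading the template 3'→5' as shown, RNA polymerase pairs each base (A→U, T→A, G↔C) to build mRNA 5'→3' directly.

5'-UCAGAGCAACCAUCUACUAAAGCGCUGAGAACUUACUCCAGAGAAGACAAUGAUCAUGUACACA-3'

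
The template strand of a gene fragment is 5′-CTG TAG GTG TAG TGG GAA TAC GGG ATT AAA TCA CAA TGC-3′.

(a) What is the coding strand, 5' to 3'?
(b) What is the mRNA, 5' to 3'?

(a) The coding strand is the reverse complement of the template: complement GACATCCACATCACCCTTATGCCCTAATTTAGTGTTACG, then reverse.
(b) mRNA has the coding-strand sequence with T→U.

(a) 5′-GCATTGTGATTTAATCCCGTATTCCCACTACACCTACAG-3′
(b) 5′-GCAUUGUGAUUUAAUCCCGUAUUCCCACUACACCUACAG-3′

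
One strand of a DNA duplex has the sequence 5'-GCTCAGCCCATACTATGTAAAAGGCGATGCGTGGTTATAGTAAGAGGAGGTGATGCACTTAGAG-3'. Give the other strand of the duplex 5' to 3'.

The complement of GCTCAGCCCATACTATGTAAAAGGCGATGCGTGGTTATAGTAAGAGGAGGTGATGCACTTAGAG is CGAGTCGGGTATGATACATTTTCCGCTACGCACCAATATCATTCTCCTCCACTACGTGAATCTC (A↔T, G↔C). DNA strands are antiparallel, so the complementary strand runs 3'→5'; reversing gives the 5'→3' form.

5'-CTCTAAGTGCATCACCTCCTCTTACTATAACCACGCATCGCCTTTTACATAGTATGGGCTGAGC-3'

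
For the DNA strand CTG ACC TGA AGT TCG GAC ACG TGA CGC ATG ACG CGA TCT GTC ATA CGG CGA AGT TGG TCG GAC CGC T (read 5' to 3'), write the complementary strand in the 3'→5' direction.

3'-GACTGGACTTCAAGCCTGTGCACTGCGTACTGCGCTAGACAGTATGCCGCTTCAACCAGCCTGGCGA-5'

Base-pairing A↔T, G↔C gives the complement. The complementary strand is antiparallel, so paired with a 5'→3' strand it runs 3'→5'.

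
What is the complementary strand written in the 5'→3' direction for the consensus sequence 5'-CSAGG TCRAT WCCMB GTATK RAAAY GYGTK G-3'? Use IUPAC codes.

Standard pairs A↔T, G↔C; ambiguity codes pair R↔Y, M↔K, W↔W, S↔S, B↔V. Complement (GSTCCAGYTAWGGKVCATAMYTTTRCRCAMC), then reverse for 5'→3'.

5'-CMACRCRTTTYMATACVKGGWATYGACCTSG-3'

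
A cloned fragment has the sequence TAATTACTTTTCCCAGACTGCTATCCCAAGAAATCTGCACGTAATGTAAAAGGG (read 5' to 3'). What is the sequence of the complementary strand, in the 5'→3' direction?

5'-CCCTTTTACATTACGTGCAGATTTCTTGGGATAGCAGTCTGGGAAAAGTAATTA-3'

Pairing A↔T and G↔C gives ATTAATGAAAAGGGTCTGACGATAGGGTTCTTTAGACGTGCATTACATTTTCCC, running 3'→5'. Reverse for the 5'→3' convention.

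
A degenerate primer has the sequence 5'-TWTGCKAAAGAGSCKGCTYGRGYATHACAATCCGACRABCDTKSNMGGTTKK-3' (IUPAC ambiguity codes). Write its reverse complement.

5'-MMAACCKNSMAHGVTYGTCGGATTGTDATRCYCRAGCMGSCTCTTTMGCAWA-3'

Standard pairs A↔T, G↔C; ambiguity codes pair R↔Y, M↔K, W↔W, S↔S, B↔V, D↔H, N↔N. Complement (AWACGMTTTCTCSGMCGARCYCRTADTGTTAGGCTGYTVGHAMSNKCCAAMM), then reverse for 5'→3'.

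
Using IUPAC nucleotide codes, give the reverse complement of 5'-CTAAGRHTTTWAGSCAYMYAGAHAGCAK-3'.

5′-MTGCTDTCTRKRTGSCTWAAADYCTTAG-3′

Standard pairs A↔T, G↔C; ambiguity codes pair R↔Y, M↔K, W↔W, S↔S, H↔D. Complement (GATTCYDAAAWTCSGTRKRTCTDTCGTM), then reverse for 5'→3'.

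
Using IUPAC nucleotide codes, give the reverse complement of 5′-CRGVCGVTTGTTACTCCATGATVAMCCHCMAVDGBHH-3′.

Standard pairs A↔T, G↔C; ambiguity codes pair R↔Y, M↔K, B↔V, D↔H. Complement (GYCBGCBAACAATGAGGTACTABTKGGDGKTBHCVDD), then reverse for 5'→3'.

5'-DDVCHBTKGDGGKTBATCATGGAGTAACAABCGBCYG-3'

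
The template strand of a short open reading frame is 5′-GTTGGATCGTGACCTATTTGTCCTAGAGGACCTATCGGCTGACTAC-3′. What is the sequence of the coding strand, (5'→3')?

5'-GTAGTCAGCCGATAGGTCCTCTAGGACAAATAGGTCACGATCCAAC-3'

The coding strand is complementary and antiparallel to the template: take the complement (A↔T, G↔C) and reverse.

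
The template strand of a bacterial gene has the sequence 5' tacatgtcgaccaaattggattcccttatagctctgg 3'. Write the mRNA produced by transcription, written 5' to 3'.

5′-CCAGAGCUAUAAGGGAAUCCAAUUUGGUCGACAUGUA-3′

The mRNA has the sequence of the coding strand (reverse complement of the template) with T→U. Reverse complement of TACATGTCGACCAAATTGGATTCCCTTATAGCTCTGG is CCAGAGCTATAAGGGAATCCAATTTGGTCGACATGTA; then T→U.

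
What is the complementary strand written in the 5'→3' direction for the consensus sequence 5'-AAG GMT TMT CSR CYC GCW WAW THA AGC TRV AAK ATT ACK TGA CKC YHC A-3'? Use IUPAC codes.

Standard pairs A↔T, G↔C; ambiguity codes pair R↔Y, M↔K, W↔W, S↔S, H↔D, V↔B. Complement (TTCCKAAKAGSYGRGCGWWTWADTTCGAYBTTMTAATGMACTGMGRDGT), then reverse for 5'→3'.

5′-TGDRGMGTCAMGTAATMTTBYAGCTTDAWTWWGCGRGYSGAKAAKCCTT-3′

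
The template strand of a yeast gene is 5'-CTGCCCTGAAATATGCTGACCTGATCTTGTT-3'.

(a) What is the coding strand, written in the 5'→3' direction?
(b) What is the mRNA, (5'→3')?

(a) 5'-AACAAGATCAGGTCAGCATATTTCAGGGCAG-3'
(b) 5'-AACAAGAUCAGGUCAGCAUAUUUCAGGGCAG-3'

(a) The coding strand is the reverse complement of the template: complement GACGGGACTTTATACGACTGGACTAGAACAA, then reverse.
(b) mRNA has the coding-strand sequence with T→U.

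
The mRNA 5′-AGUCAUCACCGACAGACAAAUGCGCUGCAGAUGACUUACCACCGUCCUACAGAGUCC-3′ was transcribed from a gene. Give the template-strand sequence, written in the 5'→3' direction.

Replace U with T to get the coding DNA strand: AGTCATCACCGACAGACAAATGCGCTGCAGATGACTTACCACCGTCCTACAGAGTCC. The template strand is its reverse complement (complement TCAGTAGTGGCTGTCTGTTTACGCGACGTCTACTGAATGGTGGCAGGATGTCTCAGG, then reverse).

5′-GGACTCTGTAGGACGGTGGTAAGTCATCTGCAGCGCATTTGTCTGTCGGTGATGACT-3′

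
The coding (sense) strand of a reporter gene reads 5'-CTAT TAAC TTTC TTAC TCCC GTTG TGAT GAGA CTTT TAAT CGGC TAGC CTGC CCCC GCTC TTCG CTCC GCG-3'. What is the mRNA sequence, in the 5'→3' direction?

The mRNA is synthesized from the template strand, so it matches the coding strand with T replaced by U.

5'-CUAUUAACUUUCUUACUCCCGUUGUGAUGAGACUUUUAAUCGGCUAGCCUGCCCCCGCUCUUCGCUCCGCG-3'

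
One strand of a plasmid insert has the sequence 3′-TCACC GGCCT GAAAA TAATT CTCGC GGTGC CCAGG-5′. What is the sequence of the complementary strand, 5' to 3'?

The strand is given 3'→5', so its complement runs 5'→3' in the same left-to-right order: pair each base A↔T, G↔C.

5′-AGTGGCCGGACTTTTATTAAGAGCGCCACGGGTCC-3′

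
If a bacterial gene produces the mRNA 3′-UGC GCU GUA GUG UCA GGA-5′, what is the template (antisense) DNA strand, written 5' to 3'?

Written 5'→3' the mRNA is AGGACUGUGAUGUCGCGU, so the coding DNA strand is AGGACTGTGATGTCGCGT. The template is its reverse complement.

5'-ACGCGACATCACAGTCCT-3'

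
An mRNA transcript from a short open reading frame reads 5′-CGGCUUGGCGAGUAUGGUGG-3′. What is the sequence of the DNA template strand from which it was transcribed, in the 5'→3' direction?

Replace U with T to get the coding DNA strand: CGGCTTGGCGAGTATGGTGG. The template strand is its reverse complement (complement GCCGAACCGCTCATACCACC, then reverse).

5'-CCACCATACTCGCCAAGCCG-3'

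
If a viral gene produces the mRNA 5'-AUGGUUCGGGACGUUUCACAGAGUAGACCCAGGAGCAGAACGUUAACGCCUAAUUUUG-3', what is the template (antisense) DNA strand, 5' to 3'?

5′-CAAAATTAGGCGTTAACGTTCTGCTCCTGGGTCTACTCTGTGAAACGTCCCGAACCAT-3′

Replace U with T to get the coding DNA strand: ATGGTTCGGGACGTTTCACAGAGTAGACCCAGGAGCAGAACGTTAACGCCTAATTTTG. The template strand is its reverse complement (complement TACCAAGCCCTGCAAAGTGTCTCATCTGGGTCCTCGTCTTGCAATTGCGGATTAAAAC, then reverse).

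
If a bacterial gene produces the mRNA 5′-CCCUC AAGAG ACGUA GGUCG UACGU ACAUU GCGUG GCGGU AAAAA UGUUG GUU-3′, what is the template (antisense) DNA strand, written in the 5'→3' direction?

5′-AACCAACATTTTTACCGCCACGCAATGTACGTACGACCTACGTCTCTTGAGGG-3′

Replace U with T to get the coding DNA strand: CCCTCAAGAGACGTAGGTCGTACGTACATTGCGTGGCGGTAAAAATGTTGGTT. The template strand is its reverse complement (complement GGGAGTTCTCTGCATCCAGCATGCATGTAACGCACCGCCATTTTTACAACCAA, then reverse).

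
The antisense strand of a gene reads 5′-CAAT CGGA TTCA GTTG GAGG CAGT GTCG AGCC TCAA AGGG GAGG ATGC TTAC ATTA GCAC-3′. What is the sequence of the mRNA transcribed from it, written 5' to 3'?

5'-GUGCUAAUGUAAGCAUCCUCCCCUUUGAGGCUCGACACUGCCUCCAACUGAAUCCGAUUG-3'

The mRNA has the sequence of the coding strand (reverse complement of the template) with T→U. Reverse complement of CAATCGGATTCAGTTGGAGGCAGTGTCGAGCCTCAAAGGGGAGGATGCTTACATTAGCAC is GTGCTAATGTAAGCATCCTCCCCTTTGAGGCTCGACACTGCCTCCAACTGAATCCGATTG; then T→U.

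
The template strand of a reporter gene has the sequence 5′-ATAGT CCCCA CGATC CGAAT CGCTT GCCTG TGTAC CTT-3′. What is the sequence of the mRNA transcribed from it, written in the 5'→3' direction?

RNA polymerase reads the template 3'→5' and synthesizes mRNA 5'→3' by base-pairing (A→U, T→A, G↔C). The complement of the template is TATCAGGGGTGCTAGGCTTAGCGAACGGACACATGGAA; antiparallel, so 5'→3' the coding strand is AAGGTACACAGGCAAGCGATTCGGATCGTGGGGACTAT. Replace T with U for the mRNA.

5′-AAGGUACACAGGCAAGCGAUUCGGAUCGUGGGGACUAU-3′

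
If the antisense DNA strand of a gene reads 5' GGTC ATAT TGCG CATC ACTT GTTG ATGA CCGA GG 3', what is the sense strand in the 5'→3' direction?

5'-CCTCGGTCATCAACAAGTGATGCGCAATATGACC-3'

The coding strand is complementary and antiparallel to the template: take the complement (A↔T, G↔C) and reverse.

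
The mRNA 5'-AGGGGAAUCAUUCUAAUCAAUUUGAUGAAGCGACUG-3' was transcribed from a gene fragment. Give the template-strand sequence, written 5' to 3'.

Replace U with T to get the coding DNA strand: AGGGGAATCATTCTAATCAATTTGATGAAGCGACTG. The template strand is its reverse complement (complement TCCCCTTAGTAAGATTAGTTAAACTACTTCGCTGAC, then reverse).

5'-CAGTCGCTTCATCAAATTGATTAGAATGATTCCCCT-3'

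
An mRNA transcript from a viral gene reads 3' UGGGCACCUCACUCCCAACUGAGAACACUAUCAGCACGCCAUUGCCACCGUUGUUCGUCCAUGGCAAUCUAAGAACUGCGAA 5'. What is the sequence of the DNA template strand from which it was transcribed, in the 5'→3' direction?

5'-ACCCGTGGAGTGAGGGTTGACTCTTGTGATAGTCGTGCGGTAACGGTGGCAACAAGCAGGTACCGTTAGATTCTTGACGCTT-3'

Written 5'→3' the mRNA is AAGCGUCAAGAAUCUAACGGUACCUGCUUGUUGCCACCGUUACCGCACGACUAUCACAAGAGUCAACCCUCACUCCACGGGU, so the coding DNA strand is AAGCGTCAAGAATCTAACGGTACCTGCTTGTTGCCACCGTTACCGCACGACTATCACAAGAGTCAACCCTCACTCCACGGGT. The template is its reverse complement.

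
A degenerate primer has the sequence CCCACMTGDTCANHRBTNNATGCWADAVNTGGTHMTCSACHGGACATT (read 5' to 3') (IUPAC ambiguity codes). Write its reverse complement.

Standard pairs A↔T, G↔C; ambiguity codes pair R↔Y, M↔K, W↔W, S↔S, B↔V, D↔H, N↔N. Complement (GGGTGKACHAGTNDYVANNTACGWTHTBNACCADKAGSTGDCCTGTAA), then reverse for 5'→3'.

5'-AATGTCCDGTSGAKDACCANBTHTWGCATNNAVYDNTGAHCAKGTGGG-3'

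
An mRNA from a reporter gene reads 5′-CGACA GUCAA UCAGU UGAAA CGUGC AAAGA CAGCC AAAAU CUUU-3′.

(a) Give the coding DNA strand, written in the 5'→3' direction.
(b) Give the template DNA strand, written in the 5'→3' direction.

(a) The coding strand matches the mRNA with U→T.
(b) The template strand is the reverse complement of the coding strand.

(a) 5'-CGACAGTCAATCAGTTGAAACGTGCAAAGACAGCCAAAATCTTT-3'
(b) 5'-AAAGATTTTGGCTGTCTTTGCACGTTTCAACTGATTGACTGTCG-3'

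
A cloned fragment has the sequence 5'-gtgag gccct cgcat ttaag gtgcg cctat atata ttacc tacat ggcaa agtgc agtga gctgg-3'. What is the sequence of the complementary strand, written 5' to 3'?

Pairing A↔T and G↔C gives CACTCCGGGAGCGTAAATTCCACGCGGATATATATAATGGATGTACCGTTTCACGTCACTCGACC, running 3'→5'. Reverse for the 5'→3' convention.

5'-CCAGCTCACTGCACTTTGCCATGTAGGTAATATATATAGGCGCACCTTAAATGCGAGGGCCTCAC-3'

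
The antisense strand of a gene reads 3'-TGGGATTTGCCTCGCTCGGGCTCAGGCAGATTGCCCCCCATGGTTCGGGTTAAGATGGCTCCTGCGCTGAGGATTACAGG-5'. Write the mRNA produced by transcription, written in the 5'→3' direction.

5'-ACCCUAAACGGAGCGAGCCCGAGUCCGUCUAACGGGGGGUACCAAGCCCAAUUCUACCGAGGACGCGACUCCUAAUGUCC-3'

Reading the template 3'→5' as shown, RNA polymerase pairs each base (A→U, T→A, G↔C) to build mRNA 5'→3' directly.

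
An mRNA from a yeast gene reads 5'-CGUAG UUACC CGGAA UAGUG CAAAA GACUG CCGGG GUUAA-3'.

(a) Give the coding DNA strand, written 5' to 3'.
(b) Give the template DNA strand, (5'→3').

(a) 5′-CGTAGTTACCCGGAATAGTGCAAAAGACTGCCGGGGTTAA-3′
(b) 5'-TTAACCCCGGCAGTCTTTTGCACTATTCCGGGTAACTACG-3'

(a) The coding strand matches the mRNA with U→T.
(b) The template strand is the reverse complement of the coding strand.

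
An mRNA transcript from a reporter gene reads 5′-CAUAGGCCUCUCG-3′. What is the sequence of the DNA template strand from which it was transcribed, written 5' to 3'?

5'-CGAGAGGCCTATG-3'

Replace U with T to get the coding DNA strand: CATAGGCCTCTCG. The template strand is its reverse complement (complement GTATCCGGAGAGC, then reverse).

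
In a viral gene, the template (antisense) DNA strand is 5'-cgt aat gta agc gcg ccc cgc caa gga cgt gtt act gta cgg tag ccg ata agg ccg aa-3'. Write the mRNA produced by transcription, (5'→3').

5'-UUCGGCCUUAUCGGCUACCGUACAGUAACACGUCCUUGGCGGGGCGCGCUUACAUUACG-3'

The mRNA has the sequence of the coding strand (reverse complement of the template) with T→U. Reverse complement of CGTAATGTAAGCGCGCCCCGCCAAGGACGTGTTACTGTACGGTAGCCGATAAGGCCGAA is TTCGGCCTTATCGGCTACCGTACAGTAACACGTCCTTGGCGGGGCGCGCTTACATTACG; then T→U.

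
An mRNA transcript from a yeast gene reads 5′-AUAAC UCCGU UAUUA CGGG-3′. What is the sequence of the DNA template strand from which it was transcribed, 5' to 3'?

Replace U with T to get the coding DNA strand: ATAACTCCGTTATTACGGG. The template strand is its reverse complement (complement TATTGAGGCAATAATGCCC, then reverse).

5′-CCCGTAATAACGGAGTTAT-3′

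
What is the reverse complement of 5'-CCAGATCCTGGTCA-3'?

5'-TGACCAGGATCTGG-3'

Reading the sequence 3'→5' and pairing each base (A↔T, G↔C) gives the reverse complement directly.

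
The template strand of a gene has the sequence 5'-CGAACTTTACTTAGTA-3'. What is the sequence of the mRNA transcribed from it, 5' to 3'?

5'-UACUAAGUAAAGUUCG-3'

RNA polymerase reads the template 3'→5' and synthesizes mRNA 5'→3' by base-pairing (A→U, T→A, G↔C). The complement of the template is GCTTGAAATGAATCAT; antiparallel, so 5'→3' the coding strand is TACTAAGTAAAGTTCG. Replace T with U for the mRNA.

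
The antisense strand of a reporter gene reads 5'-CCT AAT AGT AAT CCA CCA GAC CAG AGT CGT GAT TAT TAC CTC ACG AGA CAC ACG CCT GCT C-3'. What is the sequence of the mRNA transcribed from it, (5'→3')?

RNA polymerase reads the template 3'→5' and synthesizes mRNA 5'→3' by base-pairing (A→U, T→A, G↔C). The complement of the template is GGATTATCATTAGGTGGTCTGGTCTCAGCACTAATAATGGAGTGCTCTGTGTGCGGACGAG; antiparallel, so 5'→3' the coding strand is GAGCAGGCGTGTGTCTCGTGAGGTAATAATCACGACTCTGGTCTGGTGGATTACTATTAGG. Replace T with U for the mRNA.

5′-GAGCAGGCGUGUGUCUCGUGAGGUAAUAAUCACGACUCUGGUCUGGUGGAUUACUAUUAGG-3′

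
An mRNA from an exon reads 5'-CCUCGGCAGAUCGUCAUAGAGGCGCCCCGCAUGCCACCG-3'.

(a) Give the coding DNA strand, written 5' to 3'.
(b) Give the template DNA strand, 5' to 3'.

(a) 5'-CCTCGGCAGATCGTCATAGAGGCGCCCCGCATGCCACCG-3'
(b) 5'-CGGTGGCATGCGGGGCGCCTCTATGACGATCTGCCGAGG-3'

(a) The coding strand matches the mRNA with U→T.
(b) The template strand is the reverse complement of the coding strand.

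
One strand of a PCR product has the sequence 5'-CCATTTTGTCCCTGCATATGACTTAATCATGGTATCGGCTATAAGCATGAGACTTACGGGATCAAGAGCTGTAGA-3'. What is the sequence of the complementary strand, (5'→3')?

The complement of CCATTTTGTCCCTGCATATGACTTAATCATGGTATCGGCTATAAGCATGAGACTTACGGGATCAAGAGCTGTAGA is GGTAAAACAGGGACGTATACTGAATTAGTACCATAGCCGATATTCGTACTCTGAATGCCCTAGTTCTCGACATCT (A↔T, G↔C). DNA strands are antiparallel, so the complementary strand runs 3'→5'; reversing gives the 5'→3' form.

5'-TCTACAGCTCTTGATCCCGTAAGTCTCATGCTTATAGCCGATACCATGATTAAGTCATATGCAGGGACAAAATGG-3'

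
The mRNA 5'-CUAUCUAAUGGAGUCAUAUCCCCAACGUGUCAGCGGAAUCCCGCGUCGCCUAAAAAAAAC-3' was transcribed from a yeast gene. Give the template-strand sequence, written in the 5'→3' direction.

5'-GTTTTTTTTAGGCGACGCGGGATTCCGCTGACACGTTGGGGATATGACTCCATTAGATAG-3'

Replace U with T to get the coding DNA strand: CTATCTAATGGAGTCATATCCCCAACGTGTCAGCGGAATCCCGCGTCGCCTAAAAAAAAC. The template strand is its reverse complement (complement GATAGATTACCTCAGTATAGGGGTTGCACAGTCGCCTTAGGGCGCAGCGGATTTTTTTTG, then reverse).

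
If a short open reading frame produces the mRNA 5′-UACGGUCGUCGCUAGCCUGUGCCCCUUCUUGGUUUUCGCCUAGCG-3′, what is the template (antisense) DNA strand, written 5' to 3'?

Replace U with T to get the coding DNA strand: TACGGTCGTCGCTAGCCTGTGCCCCTTCTTGGTTTTCGCCTAGCG. The template strand is its reverse complement (complement ATGCCAGCAGCGATCGGACACGGGGAAGAACCAAAAGCGGATCGC, then reverse).

5'-CGCTAGGCGAAAACCAAGAAGGGGCACAGGCTAGCGACGACCGTA-3'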